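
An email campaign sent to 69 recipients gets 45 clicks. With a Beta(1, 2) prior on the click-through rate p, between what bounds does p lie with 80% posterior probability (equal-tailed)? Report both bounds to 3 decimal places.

Posterior: Beta(1+45, 2+24) = Beta(46, 26).
Equal-tailed 80% interval: the 0.1 and 0.9 quantiles of Beta(46, 26).
Posterior mean ≈ 0.639, SD ≈ 0.056; a Normal approximation gives roughly [0.567, 0.711].
Exact: F⁻¹(0.1) = 0.566; F⁻¹(0.9) = 0.710.

[0.566, 0.710]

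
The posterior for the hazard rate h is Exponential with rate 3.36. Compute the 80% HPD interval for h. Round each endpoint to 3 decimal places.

[0.000, 0.479]

The exponential density is strictly decreasing on [0, ∞), so the HPD interval is anchored at 0: [0, q] with P(h ≤ q) = 0.80.
q = −ln(1 − 0.80) / 3.36 = 1.6094 / 3.36 = 0.479.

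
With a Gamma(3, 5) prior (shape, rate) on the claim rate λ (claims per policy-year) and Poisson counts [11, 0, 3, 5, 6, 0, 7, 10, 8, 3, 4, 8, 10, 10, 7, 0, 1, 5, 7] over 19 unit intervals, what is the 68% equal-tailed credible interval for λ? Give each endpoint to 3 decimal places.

Posterior: Gamma(3+105, 5+19) = Gamma(108, 24) (shape, rate).
Equal-tailed 68% interval: Gamma(108, 24) quantiles at 0.16 and 0.84.
Posterior mean ≈ 4.500, SD ≈ 0.433; a Normal approximation gives roughly [4.069, 4.931].
Exact: lower = 4.070; upper = 4.930.

[4.070, 4.930]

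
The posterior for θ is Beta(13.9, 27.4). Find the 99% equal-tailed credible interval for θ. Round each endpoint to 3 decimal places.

Posterior: Beta(13.9, 27.4).
Equal-tailed 99% interval: the 0.005 and 0.995 quantiles of Beta(13.9, 27.4).
Posterior mean ≈ 0.337, SD ≈ 0.073; a Normal approximation gives roughly [0.149, 0.524].
Exact: F⁻¹(0.005) = 0.168; F⁻¹(0.995) = 0.534.

[0.168, 0.534]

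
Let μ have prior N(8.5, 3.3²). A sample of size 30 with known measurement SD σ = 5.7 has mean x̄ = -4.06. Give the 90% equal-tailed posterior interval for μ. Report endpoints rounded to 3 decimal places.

[-4.556, -1.291]

Posterior precision = 1/3.3² + 30/5.7² = 0.0918 + 0.9234 = 1.0152, so posterior SD = 0.9925.
Posterior mean = (8.5/3.3² + 30·-4.06/5.7²) / 1.0152 = -2.9239.
Interval: -2.9239 ± 1.645 × 0.9925 → [-4.556, -1.291].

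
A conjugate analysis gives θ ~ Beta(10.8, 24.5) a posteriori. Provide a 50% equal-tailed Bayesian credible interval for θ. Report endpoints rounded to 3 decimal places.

Posterior: Beta(10.8, 24.5).
Equal-tailed 50% interval: the 0.25 and 0.75 quantiles of Beta(10.8, 24.5).
Posterior mean ≈ 0.306, SD ≈ 0.076; a Normal approximation gives roughly [0.254, 0.358].
Exact: F⁻¹(0.25) = 0.252; F⁻¹(0.75) = 0.356.

[0.252, 0.356]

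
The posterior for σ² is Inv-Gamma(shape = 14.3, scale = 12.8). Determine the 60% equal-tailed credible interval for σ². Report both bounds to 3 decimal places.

[0.738, 1.157]

Inverse-Gamma(14.3, 12.8) quantiles: F⁻¹(0.2) and F⁻¹(0.8).
Equivalently, 1/σ² ~ Gamma(14.3, rate = 12.8); invert its 0.8 and 0.2 quantiles.
Posterior mean ≈ 0.962, SD ≈ 0.274; a Normal approximation gives roughly [0.731, 1.193].
Exact: lower = 0.738; upper = 1.157.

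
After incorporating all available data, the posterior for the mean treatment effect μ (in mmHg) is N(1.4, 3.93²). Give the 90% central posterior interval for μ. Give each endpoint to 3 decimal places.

[-5.064, 7.864]

The posterior is symmetric, so the 90% equal-tailed interval is μ = 1.4 ± z·3.93 with z = 1.645.
Half-width: 1.645 × 3.93 = 6.464.
1.4 − 6.464 = -5.064; 1.4 + 6.464 = 7.864.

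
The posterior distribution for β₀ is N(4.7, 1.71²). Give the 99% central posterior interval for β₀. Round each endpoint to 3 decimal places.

The posterior is symmetric, so the 99% equal-tailed interval is β₀ = 4.7 ± z·1.71 with z = 2.576.
Half-width: 2.576 × 1.71 = 4.405.
4.7 − 4.405 = 0.295; 4.7 + 4.405 = 9.105.

[0.295, 9.105]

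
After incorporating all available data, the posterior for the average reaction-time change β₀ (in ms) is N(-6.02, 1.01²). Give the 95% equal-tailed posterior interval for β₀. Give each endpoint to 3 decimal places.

The posterior is symmetric, so the 95% equal-tailed interval is β₀ = -6.02 ± z·1.01 with z = 1.960.
Half-width: 1.960 × 1.01 = 1.980.
-6.02 − 1.980 = -8.000; -6.02 + 1.980 = -4.040.

[-8.000, -4.040]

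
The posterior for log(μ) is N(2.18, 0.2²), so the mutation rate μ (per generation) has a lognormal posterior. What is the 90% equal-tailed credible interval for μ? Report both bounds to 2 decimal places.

[6.37, 12.29]

On the log scale the 90% interval is 2.18 ± 1.645 × 0.2 = [1.8510, 2.5090].
Exponentiate: [e^1.8510, e^2.5090] = [6.37, 12.29].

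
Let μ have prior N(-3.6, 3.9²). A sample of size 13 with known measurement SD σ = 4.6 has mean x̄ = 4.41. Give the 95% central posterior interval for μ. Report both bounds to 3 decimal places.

Posterior precision = 1/3.9² + 13/4.6² = 0.0657 + 0.6144 = 0.6801, so posterior SD = 1.2126.
Posterior mean = (-3.6/3.9² + 13·4.41/4.6²) / 0.6801 = 3.6357.
Interval: 3.6357 ± 1.960 × 1.2126 → [1.259, 6.012].

[1.259, 6.012]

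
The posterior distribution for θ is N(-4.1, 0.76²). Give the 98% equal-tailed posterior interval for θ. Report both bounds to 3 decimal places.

The posterior is symmetric, so the 98% equal-tailed interval is θ = -4.1 ± z·0.76 with z = 2.326.
Half-width: 2.326 × 0.76 = 1.768.
-4.1 − 1.768 = -5.868; -4.1 + 1.768 = -2.332.

[-5.868, -2.332]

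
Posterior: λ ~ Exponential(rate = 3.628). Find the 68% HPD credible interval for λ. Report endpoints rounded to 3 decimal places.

The exponential density is strictly decreasing on [0, ∞), so the HPD interval is anchored at 0: [0, q] with P(λ ≤ q) = 0.68.
q = −ln(1 − 0.68) / 3.628 = 1.1394 / 3.628 = 0.314.

[0.000, 0.314]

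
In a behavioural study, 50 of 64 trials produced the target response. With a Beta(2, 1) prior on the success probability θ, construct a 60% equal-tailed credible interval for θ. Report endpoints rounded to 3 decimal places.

Posterior: Beta(2+50, 1+14) = Beta(52, 15).
Equal-tailed 60% interval: the 0.2 and 0.8 quantiles of Beta(52, 15).
Posterior mean ≈ 0.776, SD ≈ 0.051; a Normal approximation gives roughly [0.734, 0.819].
Exact: F⁻¹(0.2) = 0.734; F⁻¹(0.8) = 0.820.

[0.734, 0.820]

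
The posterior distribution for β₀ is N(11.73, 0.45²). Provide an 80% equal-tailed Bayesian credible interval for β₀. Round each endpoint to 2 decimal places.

The posterior is symmetric, so the 80% equal-tailed interval is β₀ = 11.73 ± z·0.45 with z = 1.282.
Half-width: 1.282 × 0.45 = 0.58.
11.73 − 0.58 = 11.15; 11.73 + 0.58 = 12.31.

[11.15, 12.31]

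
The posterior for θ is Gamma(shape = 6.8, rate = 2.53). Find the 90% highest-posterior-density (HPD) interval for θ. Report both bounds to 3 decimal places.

The posterior is unimodal and skewed, so the HPD interval has equal density at both endpoints and is the shortest 90% interval.
Solving f(1.048) = f(4.267) with F(4.267) − F(1.048) = 0.90 gives [1.048, 4.267].
For comparison, the equal-tailed interval is [1.245, 4.577]; the HPD is narrower and shifted toward the mode.

[1.048, 4.267]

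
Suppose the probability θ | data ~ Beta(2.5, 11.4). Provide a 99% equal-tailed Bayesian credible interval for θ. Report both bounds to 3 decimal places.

Posterior: Beta(2.5, 11.4).
Equal-tailed 99% interval: the 0.005 and 0.995 quantiles of Beta(2.5, 11.4).
Posterior mean ≈ 0.180, SD ≈ 0.099; a Normal approximation gives roughly [-0.076, 0.436].
Exact: F⁻¹(0.005) = 0.017; F⁻¹(0.995) = 0.500.

[0.017, 0.500]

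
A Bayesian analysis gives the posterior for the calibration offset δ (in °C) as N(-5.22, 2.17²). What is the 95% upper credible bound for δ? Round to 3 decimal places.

-1.651

Need U with P(δ ≤ U) = 0.95: U = -5.22 + z_{0.05}·2.17.
z = 1.645; U = -5.22 + 1.645 × 2.17 = -1.651.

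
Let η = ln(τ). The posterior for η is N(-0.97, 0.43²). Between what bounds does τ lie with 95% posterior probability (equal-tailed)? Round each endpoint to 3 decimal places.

[0.163, 0.881]

On the log scale the 95% interval is -0.97 ± 1.960 × 0.43 = [-1.8128, -0.1272].
Exponentiate: [e^-1.8128, e^-0.1272] = [0.163, 0.881].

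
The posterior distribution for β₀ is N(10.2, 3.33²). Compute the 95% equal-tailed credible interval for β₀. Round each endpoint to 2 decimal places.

[3.67, 16.73]

The posterior is symmetric, so the 95% equal-tailed interval is β₀ = 10.2 ± z·3.33 with z = 1.960.
Half-width: 1.960 × 3.33 = 6.53.
10.2 − 6.53 = 3.67; 10.2 + 6.53 = 16.73.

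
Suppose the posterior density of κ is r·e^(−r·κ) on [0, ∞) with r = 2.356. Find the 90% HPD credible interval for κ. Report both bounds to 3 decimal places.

The exponential density is strictly decreasing on [0, ∞), so the HPD interval is anchored at 0: [0, q] with P(κ ≤ q) = 0.90.
q = −ln(1 − 0.90) / 2.356 = 2.3026 / 2.356 = 0.977.

[0.000, 0.977]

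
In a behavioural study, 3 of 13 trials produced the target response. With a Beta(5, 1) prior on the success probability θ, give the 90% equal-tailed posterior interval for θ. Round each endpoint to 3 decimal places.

[0.244, 0.608]

Posterior: Beta(5+3, 1+10) = Beta(8, 11).
Equal-tailed 90% interval: the 0.05 and 0.95 quantiles of Beta(8, 11).
Posterior mean ≈ 0.421, SD ≈ 0.110; a Normal approximation gives roughly [0.239, 0.603].
Exact: F⁻¹(0.05) = 0.244; F⁻¹(0.95) = 0.608.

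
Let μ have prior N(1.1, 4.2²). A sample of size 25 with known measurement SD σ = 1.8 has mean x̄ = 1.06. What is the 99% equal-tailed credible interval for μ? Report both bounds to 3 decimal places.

Posterior precision = 1/4.2² + 25/1.8² = 0.0567 + 7.7160 = 7.7727, so posterior SD = 0.3587.
Posterior mean = (1.1/4.2² + 25·1.06/1.8²) / 7.7727 = 1.0603.
Interval: 1.0603 ± 2.576 × 0.3587 → [0.136, 1.984].

[0.136, 1.984]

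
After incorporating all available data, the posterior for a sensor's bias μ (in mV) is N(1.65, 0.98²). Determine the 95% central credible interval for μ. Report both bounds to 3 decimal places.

The posterior is symmetric, so the 95% equal-tailed interval is μ = 1.65 ± z·0.98 with z = 1.960.
Half-width: 1.960 × 0.98 = 1.921.
1.65 − 1.921 = -0.271; 1.65 + 1.921 = 3.571.

[-0.271, 3.571]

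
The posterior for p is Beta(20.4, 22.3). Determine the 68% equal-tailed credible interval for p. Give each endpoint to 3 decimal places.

[0.402, 0.554]

Posterior: Beta(20.4, 22.3).
Equal-tailed 68% interval: the 0.16 and 0.84 quantiles of Beta(20.4, 22.3).
Posterior mean ≈ 0.478, SD ≈ 0.076; a Normal approximation gives roughly [0.403, 0.553].
Exact: F⁻¹(0.16) = 0.402; F⁻¹(0.84) = 0.554.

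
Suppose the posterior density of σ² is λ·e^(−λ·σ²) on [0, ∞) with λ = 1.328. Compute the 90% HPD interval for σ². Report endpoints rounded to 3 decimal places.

[0.000, 1.734]

The exponential density is strictly decreasing on [0, ∞), so the HPD interval is anchored at 0: [0, q] with P(σ² ≤ q) = 0.90.
q = −ln(1 − 0.90) / 1.328 = 2.3026 / 1.328 = 1.734.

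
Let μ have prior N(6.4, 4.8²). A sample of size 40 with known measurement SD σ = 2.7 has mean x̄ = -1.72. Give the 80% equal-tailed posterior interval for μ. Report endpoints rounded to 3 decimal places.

Posterior precision = 1/4.8² + 40/2.7² = 0.0434 + 5.4870 = 5.5304, so posterior SD = 0.4252.
Posterior mean = (6.4/4.8² + 40·-1.72/2.7²) / 5.5304 = -1.6563.
Interval: -1.6563 ± 1.282 × 0.4252 → [-2.201, -1.111].

[-2.201, -1.111]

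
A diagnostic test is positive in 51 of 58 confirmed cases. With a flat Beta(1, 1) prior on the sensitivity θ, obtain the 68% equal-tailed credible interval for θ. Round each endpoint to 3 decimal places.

[0.824, 0.910]

Posterior: Beta(1+51, 1+7) = Beta(52, 8).
Equal-tailed 68% interval: the 0.16 and 0.84 quantiles of Beta(52, 8).
Posterior mean ≈ 0.867, SD ≈ 0.044; a Normal approximation gives roughly [0.823, 0.910].
Exact: F⁻¹(0.16) = 0.824; F⁻¹(0.84) = 0.910.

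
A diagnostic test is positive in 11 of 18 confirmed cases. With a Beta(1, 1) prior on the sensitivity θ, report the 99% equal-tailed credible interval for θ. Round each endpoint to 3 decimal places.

[0.319, 0.845]

Posterior: Beta(1+11, 1+7) = Beta(12, 8).
Equal-tailed 99% interval: the 0.005 and 0.995 quantiles of Beta(12, 8).
Posterior mean ≈ 0.600, SD ≈ 0.107; a Normal approximation gives roughly [0.325, 0.875].
Exact: F⁻¹(0.005) = 0.319; F⁻¹(0.995) = 0.845.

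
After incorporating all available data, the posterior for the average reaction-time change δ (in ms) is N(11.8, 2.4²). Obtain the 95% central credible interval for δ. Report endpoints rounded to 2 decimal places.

[7.10, 16.50]

The posterior is symmetric, so the 95% equal-tailed interval is δ = 11.8 ± z·2.4 with z = 1.960.
Half-width: 1.960 × 2.4 = 4.70.
11.8 − 4.70 = 7.10; 11.8 + 4.70 = 16.50.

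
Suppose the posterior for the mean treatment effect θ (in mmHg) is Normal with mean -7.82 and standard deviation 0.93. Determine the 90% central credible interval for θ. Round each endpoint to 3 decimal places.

[-9.350, -6.290]

The posterior is symmetric, so the 90% equal-tailed interval is θ = -7.82 ± z·0.93 with z = 1.645.
Half-width: 1.645 × 0.93 = 1.530.
-7.82 − 1.530 = -9.350; -7.82 + 1.530 = -6.290.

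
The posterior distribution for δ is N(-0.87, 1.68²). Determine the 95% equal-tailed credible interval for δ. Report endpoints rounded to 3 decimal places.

[-4.163, 2.423]

The posterior is symmetric, so the 95% equal-tailed interval is δ = -0.87 ± z·1.68 with z = 1.960.
Half-width: 1.960 × 1.68 = 3.293.
-0.87 − 3.293 = -4.163; -0.87 + 3.293 = 2.423.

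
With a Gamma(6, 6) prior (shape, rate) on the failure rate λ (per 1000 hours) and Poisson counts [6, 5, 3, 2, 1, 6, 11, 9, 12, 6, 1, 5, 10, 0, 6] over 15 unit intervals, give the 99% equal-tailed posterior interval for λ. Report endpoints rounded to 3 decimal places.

[3.170, 5.484]

Posterior: Gamma(6+83, 6+15) = Gamma(89, 21) (shape, rate).
Equal-tailed 99% interval: Gamma(89, 21) quantiles at 0.005 and 0.995.
Posterior mean ≈ 4.238, SD ≈ 0.449; a Normal approximation gives roughly [3.081, 5.395].
Exact: lower = 3.170; upper = 5.484.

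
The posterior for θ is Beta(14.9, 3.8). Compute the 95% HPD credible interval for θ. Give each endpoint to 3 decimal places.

The posterior is unimodal and skewed, so the HPD interval has equal density at both endpoints and is the shortest 95% interval.
Solving f(0.619) = f(0.956) with F(0.956) − F(0.619) = 0.95 gives [0.619, 0.956].
For comparison, the equal-tailed interval is [0.593, 0.941]; the HPD is narrower and shifted toward the mode.

[0.619, 0.956]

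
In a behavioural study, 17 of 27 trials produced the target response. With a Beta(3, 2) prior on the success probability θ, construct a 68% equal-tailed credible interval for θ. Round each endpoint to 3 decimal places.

[0.540, 0.710]

Posterior: Beta(3+17, 2+10) = Beta(20, 12).
Equal-tailed 68% interval: the 0.16 and 0.84 quantiles of Beta(20, 12).
Posterior mean ≈ 0.625, SD ≈ 0.084; a Normal approximation gives roughly [0.541, 0.709].
Exact: F⁻¹(0.16) = 0.540; F⁻¹(0.84) = 0.710.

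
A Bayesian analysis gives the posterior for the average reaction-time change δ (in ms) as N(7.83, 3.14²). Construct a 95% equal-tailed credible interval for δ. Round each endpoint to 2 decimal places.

[1.68, 13.98]

The posterior is symmetric, so the 95% equal-tailed interval is δ = 7.83 ± z·3.14 with z = 1.960.
Half-width: 1.960 × 3.14 = 6.15.
7.83 − 6.15 = 1.68; 7.83 + 6.15 = 13.98.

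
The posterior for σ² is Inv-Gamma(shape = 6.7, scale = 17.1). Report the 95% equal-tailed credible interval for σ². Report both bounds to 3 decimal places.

[1.352, 6.508]

Inverse-Gamma(6.7, 17.1) quantiles: F⁻¹(0.025) and F⁻¹(0.975).
Equivalently, 1/σ² ~ Gamma(6.7, rate = 17.1); invert its 0.975 and 0.025 quantiles.
Posterior mean ≈ 3.000, SD ≈ 1.384; a Normal approximation gives roughly [0.288, 5.712].
Exact: lower = 1.352; upper = 6.508.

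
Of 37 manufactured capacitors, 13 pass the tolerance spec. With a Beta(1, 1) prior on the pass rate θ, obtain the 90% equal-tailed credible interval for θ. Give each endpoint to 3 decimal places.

[0.238, 0.488]

Posterior: Beta(1+13, 1+24) = Beta(14, 25).
Equal-tailed 90% interval: the 0.05 and 0.95 quantiles of Beta(14, 25).
Posterior mean ≈ 0.359, SD ≈ 0.076; a Normal approximation gives roughly [0.234, 0.484].
Exact: F⁻¹(0.05) = 0.238; F⁻¹(0.95) = 0.488.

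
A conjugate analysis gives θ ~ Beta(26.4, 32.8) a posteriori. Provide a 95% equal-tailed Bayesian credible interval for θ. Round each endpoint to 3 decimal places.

[0.323, 0.573]

Posterior: Beta(26.4, 32.8).
Equal-tailed 95% interval: the 0.025 and 0.975 quantiles of Beta(26.4, 32.8).
Posterior mean ≈ 0.446, SD ≈ 0.064; a Normal approximation gives roughly [0.320, 0.572].
Exact: F⁻¹(0.025) = 0.323; F⁻¹(0.975) = 0.573.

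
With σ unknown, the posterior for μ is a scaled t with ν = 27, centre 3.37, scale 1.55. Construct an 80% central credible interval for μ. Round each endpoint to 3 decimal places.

[1.334, 5.406]

The t_27 distribution is symmetric; the 80% interval is 3.37 ± t·1.55 with t_{0.9,27} = 1.314.
Half-width: 1.314 × 1.55 = 2.036.
3.37 − 2.036 = 1.334; 3.37 + 2.036 = 5.406.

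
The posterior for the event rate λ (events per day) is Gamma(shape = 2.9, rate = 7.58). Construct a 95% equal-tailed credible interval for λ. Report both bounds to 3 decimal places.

Posterior: Gamma(shape 2.9, rate 7.58).
Equal-tailed 95% interval: Gamma(2.9, 7.58) quantiles at 0.025 and 0.975.
Posterior mean ≈ 0.383, SD ≈ 0.225; a Normal approximation gives roughly [-0.058, 0.823].
Exact: lower = 0.076; upper = 0.932.

[0.076, 0.932]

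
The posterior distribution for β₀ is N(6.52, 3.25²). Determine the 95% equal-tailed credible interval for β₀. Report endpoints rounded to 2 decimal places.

[0.15, 12.89]

The posterior is symmetric, so the 95% equal-tailed interval is β₀ = 6.52 ± z·3.25 with z = 1.960.
Half-width: 1.960 × 3.25 = 6.37.
6.52 − 6.37 = 0.15; 6.52 + 6.37 = 12.89.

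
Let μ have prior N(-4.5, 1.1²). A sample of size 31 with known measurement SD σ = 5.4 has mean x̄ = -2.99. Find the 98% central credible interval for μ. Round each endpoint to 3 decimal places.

[-5.343, -1.958]

Posterior precision = 1/1.1² + 31/5.4² = 0.8264 + 1.0631 = 1.8895, so posterior SD = 0.7275.
Posterior mean = (-4.5/1.1² + 31·-2.99/5.4²) / 1.8895 = -3.6504.
Interval: -3.6504 ± 2.326 × 0.7275 → [-5.343, -1.958].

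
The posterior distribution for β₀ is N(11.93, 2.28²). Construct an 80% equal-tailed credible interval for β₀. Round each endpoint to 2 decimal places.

The posterior is symmetric, so the 80% equal-tailed interval is β₀ = 11.93 ± z·2.28 with z = 1.282.
Half-width: 1.282 × 2.28 = 2.92.
11.93 − 2.92 = 9.01; 11.93 + 2.92 = 14.85.

[9.01, 14.85]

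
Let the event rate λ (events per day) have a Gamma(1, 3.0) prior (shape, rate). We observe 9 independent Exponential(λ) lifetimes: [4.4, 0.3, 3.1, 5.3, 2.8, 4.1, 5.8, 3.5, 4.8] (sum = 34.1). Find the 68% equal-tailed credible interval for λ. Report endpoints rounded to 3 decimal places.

Posterior: Gamma(1+9, 3.0+34.1) = Gamma(10, 37.1) (shape, rate).
Equal-tailed 68% interval: Gamma(10, 37.1) quantiles at 0.16 and 0.84.
Posterior mean ≈ 0.270, SD ≈ 0.085; a Normal approximation gives roughly [0.185, 0.354].
Exact: lower = 0.186; upper = 0.353.

[0.186, 0.353]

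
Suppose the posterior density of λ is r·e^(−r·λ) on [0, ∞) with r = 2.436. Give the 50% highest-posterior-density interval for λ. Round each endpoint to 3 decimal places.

[0.000, 0.285]

The exponential density is strictly decreasing on [0, ∞), so the HPD interval is anchored at 0: [0, q] with P(λ ≤ q) = 0.50.
q = −ln(1 − 0.50) / 2.436 = 0.6931 / 2.436 = 0.285.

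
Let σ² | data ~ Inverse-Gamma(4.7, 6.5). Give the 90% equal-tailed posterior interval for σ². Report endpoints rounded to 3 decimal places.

Inverse-Gamma(4.7, 6.5) quantiles: F⁻¹(0.05) and F⁻¹(0.95).
Equivalently, 1/σ² ~ Gamma(4.7, rate = 6.5); invert its 0.95 and 0.05 quantiles.
Posterior mean ≈ 1.757, SD ≈ 1.069; a Normal approximation gives roughly [-0.002, 3.515].
Exact: lower = 0.744; upper = 3.643.

[0.744, 3.643]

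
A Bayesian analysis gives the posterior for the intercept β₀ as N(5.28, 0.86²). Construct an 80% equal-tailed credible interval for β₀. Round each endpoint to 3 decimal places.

[4.178, 6.382]

The posterior is symmetric, so the 80% equal-tailed interval is β₀ = 5.28 ± z·0.86 with z = 1.282.
Half-width: 1.282 × 0.86 = 1.102.
5.28 − 1.102 = 4.178; 5.28 + 1.102 = 6.382.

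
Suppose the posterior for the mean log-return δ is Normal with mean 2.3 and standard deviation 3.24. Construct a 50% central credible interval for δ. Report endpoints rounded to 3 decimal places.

The posterior is symmetric, so the 50% equal-tailed interval is δ = 2.3 ± z·3.24 with z = 0.674.
Half-width: 0.674 × 3.24 = 2.185.
2.3 − 2.185 = 0.115; 2.3 + 2.185 = 4.485.

[0.115, 4.485]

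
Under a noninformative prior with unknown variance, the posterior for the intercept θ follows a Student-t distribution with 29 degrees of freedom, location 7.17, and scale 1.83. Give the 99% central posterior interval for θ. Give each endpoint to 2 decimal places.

The t_29 distribution is symmetric; the 99% interval is 7.17 ± t·1.83 with t_{0.995,29} = 2.756.
Half-width: 2.756 × 1.83 = 5.04.
7.17 − 5.04 = 2.13; 7.17 + 5.04 = 12.21.

[2.13, 12.21]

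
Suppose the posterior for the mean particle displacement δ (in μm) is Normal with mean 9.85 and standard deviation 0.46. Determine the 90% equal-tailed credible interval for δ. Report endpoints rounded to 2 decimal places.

[9.09, 10.61]

The posterior is symmetric, so the 90% equal-tailed interval is δ = 9.85 ± z·0.46 with z = 1.645.
Half-width: 1.645 × 0.46 = 0.76.
9.85 − 0.76 = 9.09; 9.85 + 0.76 = 10.61.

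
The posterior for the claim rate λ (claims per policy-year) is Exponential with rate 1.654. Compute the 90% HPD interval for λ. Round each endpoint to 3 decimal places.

[0.000, 1.392]

The exponential density is strictly decreasing on [0, ∞), so the HPD interval is anchored at 0: [0, q] with P(λ ≤ q) = 0.90.
q = −ln(1 − 0.90) / 1.654 = 2.3026 / 1.654 = 1.392.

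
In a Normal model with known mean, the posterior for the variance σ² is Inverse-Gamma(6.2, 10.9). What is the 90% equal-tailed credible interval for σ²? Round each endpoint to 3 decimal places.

[1.011, 3.970]

Inverse-Gamma(6.2, 10.9) quantiles: F⁻¹(0.05) and F⁻¹(0.95).
Equivalently, 1/σ² ~ Gamma(6.2, rate = 10.9); invert its 0.95 and 0.05 quantiles.
Posterior mean ≈ 2.096, SD ≈ 1.023; a Normal approximation gives roughly [0.414, 3.779].
Exact: lower = 1.011; upper = 3.970.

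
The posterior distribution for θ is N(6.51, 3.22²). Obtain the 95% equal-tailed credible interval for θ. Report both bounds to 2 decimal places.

The posterior is symmetric, so the 95% equal-tailed interval is θ = 6.51 ± z·3.22 with z = 1.960.
Half-width: 1.960 × 3.22 = 6.31.
6.51 − 6.31 = 0.20; 6.51 + 6.31 = 12.82.

[0.20, 12.82]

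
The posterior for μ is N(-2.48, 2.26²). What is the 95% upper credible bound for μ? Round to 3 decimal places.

1.237

Need U with P(μ ≤ U) = 0.95: U = -2.48 + z_{0.05}·2.26.
z = 1.645; U = -2.48 + 1.645 × 2.26 = 1.237.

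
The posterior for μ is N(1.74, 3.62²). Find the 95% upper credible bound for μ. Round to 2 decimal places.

7.69

Need U with P(μ ≤ U) = 0.95: U = 1.74 + z_{0.05}·3.62.
z = 1.645; U = 1.74 + 1.645 × 3.62 = 7.69.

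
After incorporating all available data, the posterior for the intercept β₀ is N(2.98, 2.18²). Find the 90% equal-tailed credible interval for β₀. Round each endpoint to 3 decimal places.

The posterior is symmetric, so the 90% equal-tailed interval is β₀ = 2.98 ± z·2.18 with z = 1.645.
Half-width: 1.645 × 2.18 = 3.586.
2.98 − 3.586 = -0.606; 2.98 + 3.586 = 6.566.

[-0.606, 6.566]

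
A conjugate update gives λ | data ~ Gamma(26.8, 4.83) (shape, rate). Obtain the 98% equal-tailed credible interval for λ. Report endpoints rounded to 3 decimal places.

Posterior: Gamma(shape 26.8, rate 4.83).
Equal-tailed 98% interval: Gamma(26.8, 4.83) quantiles at 0.01 and 0.99.
Posterior mean ≈ 5.549, SD ≈ 1.072; a Normal approximation gives roughly [3.055, 8.042].
Exact: lower = 3.363; upper = 8.341.

[3.363, 8.341]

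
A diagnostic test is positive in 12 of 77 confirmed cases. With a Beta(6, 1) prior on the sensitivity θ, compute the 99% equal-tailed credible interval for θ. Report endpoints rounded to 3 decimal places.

[0.114, 0.340]

Posterior: Beta(6+12, 1+65) = Beta(18, 66).
Equal-tailed 99% interval: the 0.005 and 0.995 quantiles of Beta(18, 66).
Posterior mean ≈ 0.214, SD ≈ 0.045; a Normal approximation gives roughly [0.100, 0.329].
Exact: F⁻¹(0.005) = 0.114; F⁻¹(0.995) = 0.340.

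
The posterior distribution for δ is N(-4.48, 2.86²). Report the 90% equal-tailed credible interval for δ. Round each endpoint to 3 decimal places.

The posterior is symmetric, so the 90% equal-tailed interval is δ = -4.48 ± z·2.86 with z = 1.645.
Half-width: 1.645 × 2.86 = 4.704.
-4.48 − 4.704 = -9.184; -4.48 + 4.704 = 0.224.

[-9.184, 0.224]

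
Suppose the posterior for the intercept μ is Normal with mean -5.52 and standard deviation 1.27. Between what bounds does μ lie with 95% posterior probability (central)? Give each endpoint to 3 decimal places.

[-8.009, -3.031]

The posterior is symmetric, so the 95% equal-tailed interval is μ = -5.52 ± z·1.27 with z = 1.960.
Half-width: 1.960 × 1.27 = 2.489.
-5.52 − 2.489 = -8.009; -5.52 + 2.489 = -3.031.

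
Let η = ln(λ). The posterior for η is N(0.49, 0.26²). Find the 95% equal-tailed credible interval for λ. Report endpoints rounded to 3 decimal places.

On the log scale the 95% interval is 0.49 ± 1.960 × 0.26 = [-0.0196, 0.9996].
Exponentiate: [e^-0.0196, e^0.9996] = [0.981, 2.717].

[0.981, 2.717]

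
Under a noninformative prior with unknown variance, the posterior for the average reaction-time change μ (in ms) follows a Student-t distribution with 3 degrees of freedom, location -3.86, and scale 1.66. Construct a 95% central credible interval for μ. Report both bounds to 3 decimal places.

[-9.143, 1.423]

The t_3 distribution is symmetric; the 95% interval is -3.86 ± t·1.66 with t_{0.975,3} = 3.182.
Half-width: 3.182 × 1.66 = 5.283.
-3.86 − 5.283 = -9.143; -3.86 + 5.283 = 1.423.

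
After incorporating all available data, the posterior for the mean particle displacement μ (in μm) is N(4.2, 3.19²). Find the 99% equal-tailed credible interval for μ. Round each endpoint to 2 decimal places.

[-4.02, 12.42]

The posterior is symmetric, so the 99% equal-tailed interval is μ = 4.2 ± z·3.19 with z = 2.576.
Half-width: 2.576 × 3.19 = 8.22.
4.2 − 8.22 = -4.02; 4.2 + 8.22 = 12.42.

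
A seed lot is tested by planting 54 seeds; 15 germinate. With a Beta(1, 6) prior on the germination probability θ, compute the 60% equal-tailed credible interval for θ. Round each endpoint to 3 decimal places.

Posterior: Beta(1+15, 6+39) = Beta(16, 45).
Equal-tailed 60% interval: the 0.2 and 0.8 quantiles of Beta(16, 45).
Posterior mean ≈ 0.262, SD ≈ 0.056; a Normal approximation gives roughly [0.215, 0.309].
Exact: F⁻¹(0.2) = 0.214; F⁻¹(0.8) = 0.309.

[0.214, 0.309]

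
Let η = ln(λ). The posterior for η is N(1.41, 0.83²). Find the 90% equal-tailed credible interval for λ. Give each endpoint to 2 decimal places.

[1.05, 16.04]

On the log scale the 90% interval is 1.41 ± 1.645 × 0.83 = [0.0448, 2.7752].
Exponentiate: [e^0.0448, e^2.7752] = [1.05, 16.04].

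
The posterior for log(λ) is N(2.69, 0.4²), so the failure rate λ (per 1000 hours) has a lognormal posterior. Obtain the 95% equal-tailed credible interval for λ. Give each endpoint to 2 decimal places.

On the log scale the 95% interval is 2.69 ± 1.960 × 0.4 = [1.9060, 3.4740].
Exponentiate: [e^1.9060, e^3.4740] = [6.73, 32.27].

[6.73, 32.27]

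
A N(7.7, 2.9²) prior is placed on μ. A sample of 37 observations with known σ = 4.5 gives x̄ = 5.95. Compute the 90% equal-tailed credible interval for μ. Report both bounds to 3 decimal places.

[4.878, 7.236]

Posterior precision = 1/2.9² + 37/4.5² = 0.1189 + 1.8272 = 1.9461, so posterior SD = 0.7168.
Posterior mean = (7.7/2.9² + 37·5.95/4.5²) / 1.9461 = 6.0569.
Interval: 6.0569 ± 1.645 × 0.7168 → [4.878, 7.236].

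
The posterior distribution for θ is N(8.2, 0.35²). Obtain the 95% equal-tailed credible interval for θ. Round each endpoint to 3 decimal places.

The posterior is symmetric, so the 95% equal-tailed interval is θ = 8.2 ± z·0.35 with z = 1.960.
Half-width: 1.960 × 0.35 = 0.686.
8.2 − 0.686 = 7.514; 8.2 + 0.686 = 8.886.

[7.514, 8.886]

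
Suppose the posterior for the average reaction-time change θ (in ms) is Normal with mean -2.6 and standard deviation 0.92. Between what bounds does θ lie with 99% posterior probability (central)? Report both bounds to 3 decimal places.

[-4.970, -0.230]

The posterior is symmetric, so the 99% equal-tailed interval is θ = -2.6 ± z·0.92 with z = 2.576.
Half-width: 2.576 × 0.92 = 2.370.
-2.6 − 2.370 = -4.970; -2.6 + 2.370 = -0.230.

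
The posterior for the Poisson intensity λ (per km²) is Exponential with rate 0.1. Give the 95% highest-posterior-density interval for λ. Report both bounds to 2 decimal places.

The exponential density is strictly decreasing on [0, ∞), so the HPD interval is anchored at 0: [0, q] with P(λ ≤ q) = 0.95.
q = −ln(1 − 0.95) / 0.1 = 2.9957 / 0.1 = 29.96.

[0.00, 29.96]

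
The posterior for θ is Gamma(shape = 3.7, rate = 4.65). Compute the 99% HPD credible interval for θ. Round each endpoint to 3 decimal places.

[0.065, 2.075]

The posterior is unimodal and skewed, so the HPD interval has equal density at both endpoints and is the shortest 99% interval.
Solving f(0.065) = f(2.075) with F(2.075) − F(0.065) = 0.99 gives [0.065, 2.075].
For comparison, the equal-tailed interval is [0.121, 2.253]; the HPD is narrower and shifted toward the mode.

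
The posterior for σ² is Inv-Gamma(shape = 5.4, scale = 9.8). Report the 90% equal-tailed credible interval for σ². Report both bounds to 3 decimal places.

[1.010, 4.408]

Inverse-Gamma(5.4, 9.8) quantiles: F⁻¹(0.05) and F⁻¹(0.95).
Equivalently, 1/σ² ~ Gamma(5.4, rate = 9.8); invert its 0.95 and 0.05 quantiles.
Posterior mean ≈ 2.227, SD ≈ 1.208; a Normal approximation gives roughly [0.240, 4.214].
Exact: lower = 1.010; upper = 4.408.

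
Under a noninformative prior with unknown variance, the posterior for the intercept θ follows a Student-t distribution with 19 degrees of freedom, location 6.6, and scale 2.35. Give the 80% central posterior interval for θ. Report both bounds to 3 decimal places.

The t_19 distribution is symmetric; the 80% interval is 6.6 ± t·2.35 with t_{0.9,19} = 1.328.
Half-width: 1.328 × 2.35 = 3.120.
6.6 − 3.120 = 3.480; 6.6 + 3.120 = 9.720.

[3.480, 9.720]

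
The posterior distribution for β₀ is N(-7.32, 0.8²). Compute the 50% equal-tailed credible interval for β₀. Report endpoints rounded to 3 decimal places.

The posterior is symmetric, so the 50% equal-tailed interval is β₀ = -7.32 ± z·0.8 with z = 0.674.
Half-width: 0.674 × 0.8 = 0.540.
-7.32 − 0.540 = -7.860; -7.32 + 0.540 = -6.780.

[-7.860, -6.780]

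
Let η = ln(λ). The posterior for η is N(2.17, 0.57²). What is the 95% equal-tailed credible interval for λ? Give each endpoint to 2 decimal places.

[2.87, 26.77]

On the log scale the 95% interval is 2.17 ± 1.960 × 0.57 = [1.0528, 3.2872].
Exponentiate: [e^1.0528, e^3.2872] = [2.87, 26.77].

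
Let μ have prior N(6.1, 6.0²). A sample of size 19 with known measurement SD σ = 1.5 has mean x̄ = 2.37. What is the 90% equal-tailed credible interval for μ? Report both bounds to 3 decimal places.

Posterior precision = 1/6.0² + 19/1.5² = 0.0278 + 8.4444 = 8.4722, so posterior SD = 0.3436.
Posterior mean = (6.1/6.0² + 19·2.37/1.5²) / 8.4722 = 2.3822.
Interval: 2.3822 ± 1.645 × 0.3436 → [1.817, 2.947].

[1.817, 2.947]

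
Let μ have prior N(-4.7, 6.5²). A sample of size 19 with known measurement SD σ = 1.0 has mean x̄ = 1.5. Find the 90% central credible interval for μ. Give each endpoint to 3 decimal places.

[1.115, 1.869]

Posterior precision = 1/6.5² + 19/1.0² = 0.0237 + 19.0000 = 19.0237, so posterior SD = 0.2293.
Posterior mean = (-4.7/6.5² + 19·1.5/1.0²) / 19.0237 = 1.4923.
Interval: 1.4923 ± 1.645 × 0.2293 → [1.115, 1.869].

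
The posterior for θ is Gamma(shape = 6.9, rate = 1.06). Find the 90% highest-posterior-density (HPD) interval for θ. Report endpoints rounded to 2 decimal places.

The posterior is unimodal and skewed, so the HPD interval has equal density at both endpoints and is the shortest 90% interval.
Solving f(2.56) = f(10.31) with F(10.31) − F(2.56) = 0.90 gives [2.56, 10.31].
For comparison, the equal-tailed interval is [3.03, 11.05]; the HPD is narrower and shifted toward the mode.

[2.56, 10.31]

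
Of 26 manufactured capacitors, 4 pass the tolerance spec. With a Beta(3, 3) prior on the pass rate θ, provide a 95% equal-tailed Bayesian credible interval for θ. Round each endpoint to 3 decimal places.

[0.096, 0.375]

Posterior: Beta(3+4, 3+22) = Beta(7, 25).
Equal-tailed 95% interval: the 0.025 and 0.975 quantiles of Beta(7, 25).
Posterior mean ≈ 0.219, SD ≈ 0.072; a Normal approximation gives roughly [0.078, 0.360].
Exact: F⁻¹(0.025) = 0.096; F⁻¹(0.975) = 0.375.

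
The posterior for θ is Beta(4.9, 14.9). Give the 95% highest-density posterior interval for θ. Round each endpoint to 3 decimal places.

The posterior is unimodal and skewed, so the HPD interval has equal density at both endpoints and is the shortest 95% interval.
Solving f(0.076) = f(0.434) with F(0.434) − F(0.076) = 0.95 gives [0.076, 0.434].
For comparison, the equal-tailed interval is [0.089, 0.454]; the HPD is narrower and shifted toward the mode.

[0.076, 0.434]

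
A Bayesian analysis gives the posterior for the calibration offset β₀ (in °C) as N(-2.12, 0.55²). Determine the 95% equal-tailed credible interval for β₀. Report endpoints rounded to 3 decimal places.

The posterior is symmetric, so the 95% equal-tailed interval is β₀ = -2.12 ± z·0.55 with z = 1.960.
Half-width: 1.960 × 0.55 = 1.078.
-2.12 − 1.078 = -3.198; -2.12 + 1.078 = -1.042.

[-3.198, -1.042]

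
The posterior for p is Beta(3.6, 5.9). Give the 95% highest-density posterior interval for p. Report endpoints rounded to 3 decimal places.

[0.102, 0.668]

The posterior is unimodal and skewed, so the HPD interval has equal density at both endpoints and is the shortest 95% interval.
Solving f(0.102) = f(0.668) with F(0.668) − F(0.102) = 0.95 gives [0.102, 0.668].
For comparison, the equal-tailed interval is [0.118, 0.688]; the HPD is narrower and shifted toward the mode.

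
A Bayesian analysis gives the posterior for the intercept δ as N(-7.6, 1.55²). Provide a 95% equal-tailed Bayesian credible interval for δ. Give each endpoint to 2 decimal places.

[-10.64, -4.56]

The posterior is symmetric, so the 95% equal-tailed interval is δ = -7.6 ± z·1.55 with z = 1.960.
Half-width: 1.960 × 1.55 = 3.04.
-7.6 − 3.04 = -10.64; -7.6 + 3.04 = -4.56.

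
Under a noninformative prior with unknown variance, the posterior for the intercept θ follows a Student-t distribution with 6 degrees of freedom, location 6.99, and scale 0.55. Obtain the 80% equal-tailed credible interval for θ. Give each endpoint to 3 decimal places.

The t_6 distribution is symmetric; the 80% interval is 6.99 ± t·0.55 with t_{0.9,6} = 1.440.
Half-width: 1.440 × 0.55 = 0.792.
6.99 − 0.792 = 6.198; 6.99 + 0.792 = 7.782.

[6.198, 7.782]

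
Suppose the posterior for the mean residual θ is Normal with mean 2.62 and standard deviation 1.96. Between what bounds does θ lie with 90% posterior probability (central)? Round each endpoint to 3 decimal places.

[-0.604, 5.844]

The posterior is symmetric, so the 90% equal-tailed interval is θ = 2.62 ± z·1.96 with z = 1.645.
Half-width: 1.645 × 1.96 = 3.224.
2.62 − 3.224 = -0.604; 2.62 + 3.224 = 5.844.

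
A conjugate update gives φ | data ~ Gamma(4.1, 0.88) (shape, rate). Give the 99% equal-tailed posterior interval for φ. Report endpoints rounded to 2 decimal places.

[0.81, 12.66]

Posterior: Gamma(shape 4.1, rate 0.88).
Equal-tailed 99% interval: Gamma(4.1, 0.88) quantiles at 0.005 and 0.995.
Posterior mean ≈ 4.66, SD ≈ 2.30; a Normal approximation gives roughly [-1.27, 10.59].
Exact: lower = 0.81; upper = 12.66.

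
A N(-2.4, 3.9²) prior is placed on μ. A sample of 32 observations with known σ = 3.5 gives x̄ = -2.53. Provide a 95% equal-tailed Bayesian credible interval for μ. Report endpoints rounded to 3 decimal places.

Posterior precision = 1/3.9² + 32/3.5² = 0.0657 + 2.6122 = 2.6780, so posterior SD = 0.6111.
Posterior mean = (-2.4/3.9² + 32·-2.53/3.5²) / 2.6780 = -2.5268.
Interval: -2.5268 ± 1.960 × 0.6111 → [-3.724, -1.329].

[-3.724, -1.329]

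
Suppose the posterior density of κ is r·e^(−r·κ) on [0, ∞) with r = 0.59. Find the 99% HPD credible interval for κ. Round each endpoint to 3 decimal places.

[0.000, 7.805]

The exponential density is strictly decreasing on [0, ∞), so the HPD interval is anchored at 0: [0, q] with P(κ ≤ q) = 0.99.
q = −ln(1 − 0.99) / 0.59 = 4.6052 / 0.59 = 7.805.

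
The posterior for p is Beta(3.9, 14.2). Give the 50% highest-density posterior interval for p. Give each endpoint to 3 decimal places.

The posterior is unimodal and skewed, so the HPD interval has equal density at both endpoints and is the shortest 50% interval.
Solving f(0.123) = f(0.248) with F(0.248) − F(0.123) = 0.50 gives [0.123, 0.248].
For comparison, the equal-tailed interval is [0.146, 0.274]; the HPD is narrower and shifted toward the mode.

[0.123, 0.248]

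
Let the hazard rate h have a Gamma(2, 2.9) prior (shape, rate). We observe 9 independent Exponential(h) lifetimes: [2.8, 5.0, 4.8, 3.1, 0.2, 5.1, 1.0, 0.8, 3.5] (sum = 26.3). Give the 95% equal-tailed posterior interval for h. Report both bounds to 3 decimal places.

[0.188, 0.630]

Posterior: Gamma(2+9, 2.9+26.3) = Gamma(11, 29.2) (shape, rate).
Equal-tailed 95% interval: Gamma(11, 29.2) quantiles at 0.025 and 0.975.
Posterior mean ≈ 0.377, SD ≈ 0.114; a Normal approximation gives roughly [0.154, 0.599].
Exact: lower = 0.188; upper = 0.630.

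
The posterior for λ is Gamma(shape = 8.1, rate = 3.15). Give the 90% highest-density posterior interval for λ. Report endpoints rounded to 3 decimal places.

[1.123, 3.969]

The posterior is unimodal and skewed, so the HPD interval has equal density at both endpoints and is the shortest 90% interval.
Solving f(1.123) = f(3.969) with F(3.969) − F(1.123) = 0.90 gives [1.123, 3.969].
For comparison, the equal-tailed interval is [1.286, 4.215]; the HPD is narrower and shifted toward the mode.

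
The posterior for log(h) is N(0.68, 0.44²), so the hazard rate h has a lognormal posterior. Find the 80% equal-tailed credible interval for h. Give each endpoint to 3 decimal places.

On the log scale the 80% interval is 0.68 ± 1.282 × 0.44 = [0.1161, 1.2439].
Exponentiate: [e^0.1161, e^1.2439] = [1.123, 3.469].

[1.123, 3.469]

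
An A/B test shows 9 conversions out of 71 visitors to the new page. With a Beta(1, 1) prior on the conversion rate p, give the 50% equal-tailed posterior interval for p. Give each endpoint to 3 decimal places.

Posterior: Beta(1+9, 1+62) = Beta(10, 63).
Equal-tailed 50% interval: the 0.25 and 0.75 quantiles of Beta(10, 63).
Posterior mean ≈ 0.137, SD ≈ 0.040; a Normal approximation gives roughly [0.110, 0.164].
Exact: F⁻¹(0.25) = 0.108; F⁻¹(0.75) = 0.162.

[0.108, 0.162]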